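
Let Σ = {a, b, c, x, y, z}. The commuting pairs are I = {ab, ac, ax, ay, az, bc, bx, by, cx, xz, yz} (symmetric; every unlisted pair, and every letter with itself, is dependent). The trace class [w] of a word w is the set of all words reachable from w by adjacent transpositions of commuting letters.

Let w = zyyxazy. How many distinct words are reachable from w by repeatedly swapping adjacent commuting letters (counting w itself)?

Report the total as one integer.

105

0(z) covers ∅
1(y) covers ∅
2(y) covers 1:y
3(x) covers 2:y
4(a) covers ∅
5(z) covers 0:z
6(y) covers 3:x
floor of heap: 0:z, 1:y, 4:a
completions by unplaced set U, small U first (add the entries for U minus each lowest piece of U):
  |U|=1: {4}:1  {5}:1  {6}:1
  |U|=2: {0,5}:1  {3,6}:1  {4,5}:2  {4,6}:2  {5,6}:2
  |U|=3: {0,4,5}:3  {0,5,6}:3  {2,3,6}:1  {3,4,6}:3  {3,5,6}:3  {4,5,6}:6
  |U|=4: {0,3,5,6}:6  {0,4,5,6}:12  {1,2,3,6}:1  {2,3,4,6}:4  {2,3,5,6}:4  {3,4,5,6}:12
  |U|=5: {0,2,3,5,6}:10  {0,3,4,5,6}:30  {1,2,3,4,6}:5  {1,2,3,5,6}:5  {2,3,4,5,6}:20
  start at 0(z): 30
  start at 1(y): 60
  start at 4(a): 15
sum over floor = 105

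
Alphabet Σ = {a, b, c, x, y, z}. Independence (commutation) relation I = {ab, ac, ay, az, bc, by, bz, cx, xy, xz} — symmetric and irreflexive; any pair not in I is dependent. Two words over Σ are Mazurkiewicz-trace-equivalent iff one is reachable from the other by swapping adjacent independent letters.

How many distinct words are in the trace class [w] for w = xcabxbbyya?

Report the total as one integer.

drop 0:x onto floor
drop 1:c onto floor
drop 2:a onto {0:x}
drop 3:b onto {0:x}
drop 4:x onto {2:a, 3:b}
drop 5:b onto {4:x}
drop 6:b onto {5:b}
drop 7:y onto {1:c}
drop 8:y onto {7:y}
drop 9:a onto {4:x}
ground layer = {0:x, 1:c}
drop-orders for the pieces not yet dropped (sum over which currently-grounded one goes next):
  1 to go: {6} 1  {8} 1  {9} 1
  2 to go: {5,6} 1  {6,8} 2  {6,9} 2  {7,8} 1  {8,9} 2
  3 to go: {1,7,8} 1  {5,6,8} 3  {5,6,9} 3  {6,7,8} 3  {6,8,9} 6  {7,8,9} 3
  4 to go: {1,6,7,8} 4  {1,7,8,9} 4  {4,5,6,9} 3  {5,6,7,8} 6  {5,6,8,9} 12  {6,7,8,9} 12
  5 to go: {1,5,6,7,8} 10  {1,6,7,8,9} 20  {2,4,5,6,9} 3  {3,4,5,6,9} 3  {4,5,6,8,9} 15  {5,6,7,8,9} 30
  6 to go: {1,5,6,7,8,9} 60  {2,3,4,5,6,9} 6  {2,4,5,6,8,9} 18  {3,4,5,6,8,9} 18  {4,5,6,7,8,9} 45
  7 to go: {0,2,3,4,5,6,9} 6  {1,4,5,6,7,8,9} 105  {2,3,4,5,6,8,9} 42  {2,4,5,6,7,8,9} 63  {3,4,5,6,7,8,9} 63
  8 to go: {0,2,3,4,5,6,8,9} 48  {1,2,4,5,6,7,8,9} 168  {1,3,4,5,6,7,8,9} 168  {2,3,4,5,6,7,8,9} 168
  if 0:x drops first: 504 orders
  if 1:c drops first: 216 orders
heap linearizations: 720

720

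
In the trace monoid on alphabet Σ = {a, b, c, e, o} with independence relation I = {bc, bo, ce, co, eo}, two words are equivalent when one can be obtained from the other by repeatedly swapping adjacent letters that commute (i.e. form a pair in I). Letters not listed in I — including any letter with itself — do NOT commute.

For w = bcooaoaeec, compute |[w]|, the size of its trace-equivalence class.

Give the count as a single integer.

36

0(b) covers ∅
1(c) covers ∅
2(o) covers ∅
3(o) covers 2:o
4(a) covers 0:b, 1:c, 3:o
5(o) covers 4:a
6(a) covers 5:o
7(e) covers 6:a
8(e) covers 7:e
9(c) covers 6:a
floor of heap: 0:b, 1:c, 2:o
completions by unplaced set U, small U first (add the entries for U minus each lowest piece of U):
  |U|=1: {8}:1  {9}:1
  |U|=2: {7,8}:1  {8,9}:2
  |U|=3: {7,8,9}:3
  |U|=4: {6,7,8,9}:3
  |U|=5: {5,6,7,8,9}:3
  |U|=6: {4,5,6,7,8,9}:3
  |U|=7: {0,4,5,6,7,8,9}:3  {1,4,5,6,7,8,9}:3  {3,4,5,6,7,8,9}:3
  |U|=8: {0,1,4,5,6,7,8,9}:6  {0,3,4,5,6,7,8,9}:6  {1,3,4,5,6,7,8,9}:6  {2,3,4,5,6,7,8,9}:3
  start at 0(b): 9
  start at 1(c): 9
  start at 2(o): 18
sum over floor = 36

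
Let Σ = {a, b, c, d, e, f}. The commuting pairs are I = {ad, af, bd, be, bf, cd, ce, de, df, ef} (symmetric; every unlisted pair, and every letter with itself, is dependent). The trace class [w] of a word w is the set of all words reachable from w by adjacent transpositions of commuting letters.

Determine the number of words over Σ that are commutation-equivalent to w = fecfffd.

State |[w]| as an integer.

42

drop 0:f onto floor
drop 1:e onto floor
drop 2:c onto {0:f}
drop 3:f onto {2:c}
drop 4:f onto {3:f}
drop 5:f onto {4:f}
drop 6:d onto floor
ground layer = {0:f, 1:e, 6:d}
drop-orders for the pieces not yet dropped (sum over which currently-grounded one goes next):
  1 to go: {1} 1  {5} 1  {6} 1
  2 to go: {1,5} 2  {1,6} 2  {4,5} 1  {5,6} 2
  3 to go: {1,4,5} 3  {1,5,6} 6  {3,4,5} 1  {4,5,6} 3
  4 to go: {1,3,4,5} 4  {1,4,5,6} 12  {2,3,4,5} 1  {3,4,5,6} 4
  5 to go: {0,2,3,4,5} 1  {1,2,3,4,5} 5  {1,3,4,5,6} 20  {2,3,4,5,6} 5
  if 0:f drops first: 30 orders
  if 1:e drops first: 6 orders
  if 6:d drops first: 6 orders
heap linearizations: 42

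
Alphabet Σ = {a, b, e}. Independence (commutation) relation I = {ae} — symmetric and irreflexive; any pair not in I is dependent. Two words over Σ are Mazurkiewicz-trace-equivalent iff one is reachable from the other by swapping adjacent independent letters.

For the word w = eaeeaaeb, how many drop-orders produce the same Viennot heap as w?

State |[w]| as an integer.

0(e) covers ∅
1(a) covers ∅
2(e) covers 0:e
3(e) covers 2:e
4(a) covers 1:a
5(a) covers 4:a
6(e) covers 3:e
7(b) covers 5:a, 6:e
floor of heap: 0:e, 1:a
completions by unplaced set U, small U first (add the entries for U minus each lowest piece of U):
  |U|=1: {7}:1
  |U|=2: {5,7}:1  {6,7}:1
  |U|=3: {3,6,7}:1  {4,5,7}:1  {5,6,7}:2
  |U|=4: {1,4,5,7}:1  {2,3,6,7}:1  {3,5,6,7}:3  {4,5,6,7}:3
  |U|=5: {0,2,3,6,7}:1  {1,4,5,6,7}:4  {2,3,5,6,7}:4  {3,4,5,6,7}:6
  |U|=6: {0,2,3,5,6,7}:5  {1,3,4,5,6,7}:10  {2,3,4,5,6,7}:10
  start at 0(e): 20
  start at 1(a): 15
sum over floor = 35

35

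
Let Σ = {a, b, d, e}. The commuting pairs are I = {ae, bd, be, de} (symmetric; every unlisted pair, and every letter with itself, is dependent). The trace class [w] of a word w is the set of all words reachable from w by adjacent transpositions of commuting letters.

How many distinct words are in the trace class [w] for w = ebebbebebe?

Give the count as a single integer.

252

0(e) covers ∅
1(b) covers ∅
2(e) covers 0:e
3(b) covers 1:b
4(b) covers 3:b
5(e) covers 2:e
6(b) covers 4:b
7(e) covers 5:e
8(b) covers 6:b
9(e) covers 7:e
floor of heap: 0:e, 1:b
completions by unplaced set U, small U first (add the entries for U minus each lowest piece of U):
  |U|=1: {8}:1  {9}:1
  |U|=2: {6,8}:1  {7,9}:1  {8,9}:2
  |U|=3: {4,6,8}:1  {5,7,9}:1  {6,8,9}:3  {7,8,9}:3
  |U|=4: {2,5,7,9}:1  {3,4,6,8}:1  {4,6,8,9}:4  {5,7,8,9}:4  {6,7,8,9}:6
  |U|=5: {0,2,5,7,9}:1  {1,3,4,6,8}:1  {2,5,7,8,9}:5  {3,4,6,8,9}:5  {4,6,7,8,9}:10  {5,6,7,8,9}:10
  |U|=6: {0,2,5,7,8,9}:6  {1,3,4,6,8,9}:6  {2,5,6,7,8,9}:15  {3,4,6,7,8,9}:15  {4,5,6,7,8,9}:20
  |U|=7: {0,2,5,6,7,8,9}:21  {1,3,4,6,7,8,9}:21  {2,4,5,6,7,8,9}:35  {3,4,5,6,7,8,9}:35
  |U|=8: {0,2,4,5,6,7,8,9}:56  {1,3,4,5,6,7,8,9}:56  {2,3,4,5,6,7,8,9}:70
  start at 0(e): 126
  start at 1(b): 126
sum over floor = 252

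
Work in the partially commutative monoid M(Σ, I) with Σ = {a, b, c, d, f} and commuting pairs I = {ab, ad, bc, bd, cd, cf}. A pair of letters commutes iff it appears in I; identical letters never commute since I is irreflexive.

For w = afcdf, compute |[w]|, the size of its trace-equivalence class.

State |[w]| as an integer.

drop 0:a onto floor
drop 1:f onto {0:a}
drop 2:c onto {0:a}
drop 3:d onto {1:f}
drop 4:f onto {3:d}
ground layer = {0:a}
drop-orders for the pieces not yet dropped (sum over which currently-grounded one goes next):
  1 to go: {2} 1  {4} 1
  2 to go: {2,4} 2  {3,4} 1
  3 to go: {1,3,4} 1  {2,3,4} 3
  if 0:a drops first: 4 orders

4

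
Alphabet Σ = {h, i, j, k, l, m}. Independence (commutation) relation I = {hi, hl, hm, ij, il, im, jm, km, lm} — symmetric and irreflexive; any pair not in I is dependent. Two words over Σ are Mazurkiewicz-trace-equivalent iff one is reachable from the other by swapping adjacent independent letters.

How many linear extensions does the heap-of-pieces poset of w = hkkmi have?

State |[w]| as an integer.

#0=h has no predecessor
#1=k depends on [0:h]
#2=k depends on [1:k]
#3=m has no predecessor
#4=i depends on [2:k]
sources: [0:h, 3:m]
N(rest) = Σ N(rest − s) over sources s of rest; N(one piece) = 1:
  size 1 → [3]=1  [4]=1
  size 2 → [2,4]=1  [3,4]=2
  size 3 → [1,2,4]=1  [2,3,4]=3
  first=0(h) contributes 4
  first=3(m) contributes 1
|[w]| = 5

5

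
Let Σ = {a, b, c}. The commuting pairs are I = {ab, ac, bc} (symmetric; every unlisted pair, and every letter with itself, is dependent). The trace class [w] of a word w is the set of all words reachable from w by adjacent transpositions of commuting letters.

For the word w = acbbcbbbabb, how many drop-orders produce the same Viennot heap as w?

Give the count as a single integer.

piece 0:a — minimal
piece 1:c — minimal
piece 2:b — minimal
piece 3:b rests on {2:b}
piece 4:c rests on {1:c}
piece 5:b rests on {3:b}
piece 6:b rests on {5:b}
piece 7:b rests on {6:b}
piece 8:a rests on {0:a}
piece 9:b rests on {7:b}
piece 10:b rests on {9:b}
minimal pieces: {0:a, 1:c, 2:b}
ways to finish when only these pieces remain (= sum over removing one remaining piece with nothing left below it):
  1 left: {4}→1  {8}→1  {10}→1
  2 left: {0,8}→1  {1,4}→1  {4,8}→2  {4,10}→2  {8,10}→2  {9,10}→1
  3 left: {0,4,8}→3  {0,8,10}→3  {1,4,8}→3  {1,4,10}→3  {4,8,10}→6  {4,9,10}→3  {7,9,10}→1  {8,9,10}→3
  4 left: {0,1,4,8}→6  {0,4,8,10}→12  {0,8,9,10}→6  {1,4,8,10}→12  {1,4,9,10}→6  {4,7,9,10}→4  {4,8,9,10}→12  {6,7,9,10}→1  {7,8,9,10}→4
  5 left: {0,1,4,8,10}→30  {0,4,8,9,10}→30  {0,7,8,9,10}→10  {1,4,7,9,10}→10  {1,4,8,9,10}→30  {4,6,7,9,10}→5  {4,7,8,9,10}→20  {5,6,7,9,10}→1  {6,7,8,9,10}→5
  6 left: {0,1,4,8,9,10}→90  {0,4,7,8,9,10}→60  {0,6,7,8,9,10}→15  {1,4,6,7,9,10}→15  {1,4,7,8,9,10}→60  {3,5,6,7,9,10}→1  {4,5,6,7,9,10}→6  {4,6,7,8,9,10}→30  {5,6,7,8,9,10}→6
  7 left: {0,1,4,7,8,9,10}→210  {0,4,6,7,8,9,10}→105  {0,5,6,7,8,9,10}→21  {1,4,5,6,7,9,10}→21  {1,4,6,7,8,9,10}→105  {2,3,5,6,7,9,10}→1  {3,4,5,6,7,9,10}→7  {3,5,6,7,8,9,10}→7  {4,5,6,7,8,9,10}→42
  8 left: {0,1,4,6,7,8,9,10}→420  {0,3,5,6,7,8,9,10}→28  {0,4,5,6,7,8,9,10}→168  {1,3,4,5,6,7,9,10}→28  {1,4,5,6,7,8,9,10}→168  {2,3,4,5,6,7,9,10}→8  {2,3,5,6,7,8,9,10}→8  {3,4,5,6,7,8,9,10}→56
  9 left: {0,1,4,5,6,7,8,9,10}→756  {0,2,3,5,6,7,8,9,10}→36  {0,3,4,5,6,7,8,9,10}→252  {1,2,3,4,5,6,7,9,10}→36  {1,3,4,5,6,7,8,9,10}→252  {2,3,4,5,6,7,8,9,10}→72
  placing 0:a first → 360 extensions
  placing 1:c first → 360 extensions
  placing 2:b first → 1260 extensions
total linear extensions = 1980

1980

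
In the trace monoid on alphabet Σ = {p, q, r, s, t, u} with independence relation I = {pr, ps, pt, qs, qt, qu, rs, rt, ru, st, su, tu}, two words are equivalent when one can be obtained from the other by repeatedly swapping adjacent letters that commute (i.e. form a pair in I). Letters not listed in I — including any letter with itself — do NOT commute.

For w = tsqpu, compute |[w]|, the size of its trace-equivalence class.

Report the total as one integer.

0(t) covers ∅
1(s) covers ∅
2(q) covers ∅
3(p) covers 2:q
4(u) covers 3:p
floor of heap: 0:t, 1:s, 2:q
completions by unplaced set U, small U first (add the entries for U minus each lowest piece of U):
  |U|=1: {0}:1  {1}:1  {4}:1
  |U|=2: {0,1}:2  {0,4}:2  {1,4}:2  {3,4}:1
  |U|=3: {0,1,4}:6  {0,3,4}:3  {1,3,4}:3  {2,3,4}:1
  start at 0(t): 4
  start at 1(s): 4
  start at 2(q): 12
sum over floor = 20

20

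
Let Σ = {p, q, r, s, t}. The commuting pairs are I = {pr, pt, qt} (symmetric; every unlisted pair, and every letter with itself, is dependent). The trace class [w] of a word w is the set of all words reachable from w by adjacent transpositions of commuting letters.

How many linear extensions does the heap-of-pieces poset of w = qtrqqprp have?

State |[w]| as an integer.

6

0(q) covers ∅
1(t) covers ∅
2(r) covers 0:q, 1:t
3(q) covers 2:r
4(q) covers 3:q
5(p) covers 4:q
6(r) covers 4:q
7(p) covers 5:p
floor of heap: 0:q, 1:t
completions by unplaced set U, small U first (add the entries for U minus each lowest piece of U):
  |U|=1: {6}:1  {7}:1
  |U|=2: {5,7}:1  {6,7}:2
  |U|=3: {5,6,7}:3
  |U|=4: {4,5,6,7}:3
  |U|=5: {3,4,5,6,7}:3
  |U|=6: {2,3,4,5,6,7}:3
  start at 0(q): 3
  start at 1(t): 3
sum over floor = 6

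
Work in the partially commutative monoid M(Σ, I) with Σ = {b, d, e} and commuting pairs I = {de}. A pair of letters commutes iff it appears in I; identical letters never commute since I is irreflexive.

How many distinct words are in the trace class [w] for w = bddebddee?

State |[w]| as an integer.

piece 0:b — minimal
piece 1:d rests on {0:b}
piece 2:d rests on {1:d}
piece 3:e rests on {0:b}
piece 4:b rests on {2:d, 3:e}
piece 5:d rests on {4:b}
piece 6:d rests on {5:d}
piece 7:e rests on {4:b}
piece 8:e rests on {7:e}
minimal pieces: {0:b}
ways to finish when only these pieces remain (= sum over removing one remaining piece with nothing left below it):
  1 left: {6}→1  {8}→1
  2 left: {5,6}→1  {6,8}→2  {7,8}→1
  3 left: {5,6,8}→3  {6,7,8}→3
  4 left: {5,6,7,8}→6
  5 left: {4,5,6,7,8}→6
  6 left: {2,4,5,6,7,8}→6  {3,4,5,6,7,8}→6
  7 left: {1,2,4,5,6,7,8}→6  {2,3,4,5,6,7,8}→12
  placing 0:b first → 18 extensions

18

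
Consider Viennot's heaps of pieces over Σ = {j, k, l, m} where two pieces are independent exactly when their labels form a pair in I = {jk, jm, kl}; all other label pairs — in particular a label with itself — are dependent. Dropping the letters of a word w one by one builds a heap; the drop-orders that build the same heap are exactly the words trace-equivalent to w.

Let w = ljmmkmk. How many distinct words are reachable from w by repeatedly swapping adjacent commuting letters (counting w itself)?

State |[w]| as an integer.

0(l) covers ∅
1(j) covers 0:l
2(m) covers 0:l
3(m) covers 2:m
4(k) covers 3:m
5(m) covers 4:k
6(k) covers 5:m
floor of heap: 0:l
completions by unplaced set U, small U first (add the entries for U minus each lowest piece of U):
  |U|=1: {1}:1  {6}:1
  |U|=2: {1,6}:2  {5,6}:1
  |U|=3: {1,5,6}:3  {4,5,6}:1
  |U|=4: {1,4,5,6}:4  {3,4,5,6}:1
  |U|=5: {1,3,4,5,6}:5  {2,3,4,5,6}:1
  start at 0(l): 6

6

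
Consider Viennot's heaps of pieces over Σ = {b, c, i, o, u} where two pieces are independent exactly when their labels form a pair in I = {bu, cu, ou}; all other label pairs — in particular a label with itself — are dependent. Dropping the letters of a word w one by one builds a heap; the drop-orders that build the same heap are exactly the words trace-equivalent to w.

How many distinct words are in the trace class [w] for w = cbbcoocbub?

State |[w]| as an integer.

drop 0:c onto floor
drop 1:b onto {0:c}
drop 2:b onto {1:b}
drop 3:c onto {2:b}
drop 4:o onto {3:c}
drop 5:o onto {4:o}
drop 6:c onto {5:o}
drop 7:b onto {6:c}
drop 8:u onto floor
drop 9:b onto {7:b}
ground layer = {0:c, 8:u}
drop-orders for the pieces not yet dropped (sum over which currently-grounded one goes next):
  1 to go: {8} 1  {9} 1
  2 to go: {7,9} 1  {8,9} 2
  3 to go: {6,7,9} 1  {7,8,9} 3
  4 to go: {5,6,7,9} 1  {6,7,8,9} 4
  5 to go: {4,5,6,7,9} 1  {5,6,7,8,9} 5
  6 to go: {3,4,5,6,7,9} 1  {4,5,6,7,8,9} 6
  7 to go: {2,3,4,5,6,7,9} 1  {3,4,5,6,7,8,9} 7
  8 to go: {1,2,3,4,5,6,7,9} 1  {2,3,4,5,6,7,8,9} 8
  if 0:c drops first: 9 orders
  if 8:u drops first: 1 orders
heap linearizations: 10

10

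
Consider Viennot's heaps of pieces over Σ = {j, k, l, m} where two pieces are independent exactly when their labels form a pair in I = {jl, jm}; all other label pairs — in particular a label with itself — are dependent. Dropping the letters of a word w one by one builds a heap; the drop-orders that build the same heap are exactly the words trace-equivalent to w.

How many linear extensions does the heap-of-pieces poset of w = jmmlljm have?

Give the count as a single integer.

21

#0=j has no predecessor
#1=m has no predecessor
#2=m depends on [1:m]
#3=l depends on [2:m]
#4=l depends on [3:l]
#5=j depends on [0:j]
#6=m depends on [4:l]
sources: [0:j, 1:m]
N(rest) = Σ N(rest − s) over sources s of rest; N(one piece) = 1:
  size 1 → [5]=1  [6]=1
  size 2 → [0,5]=1  [4,6]=1  [5,6]=2
  size 3 → [0,5,6]=3  [3,4,6]=1  [4,5,6]=3
  size 4 → [0,4,5,6]=6  [2,3,4,6]=1  [3,4,5,6]=4
  size 5 → [0,3,4,5,6]=10  [1,2,3,4,6]=1  [2,3,4,5,6]=5
  first=0(j) contributes 6
  first=1(m) contributes 15
|[w]| = 21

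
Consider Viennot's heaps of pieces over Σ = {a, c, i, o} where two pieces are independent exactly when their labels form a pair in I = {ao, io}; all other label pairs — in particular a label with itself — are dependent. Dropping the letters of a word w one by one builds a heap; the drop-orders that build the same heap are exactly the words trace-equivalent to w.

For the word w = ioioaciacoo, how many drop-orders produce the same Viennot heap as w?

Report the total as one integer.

0(i) covers ∅
1(o) covers ∅
2(i) covers 0:i
3(o) covers 1:o
4(a) covers 2:i
5(c) covers 3:o, 4:a
6(i) covers 5:c
7(a) covers 6:i
8(c) covers 7:a
9(o) covers 8:c
10(o) covers 9:o
floor of heap: 0:i, 1:o
completions by unplaced set U, small U first (add the entries for U minus each lowest piece of U):
  |U|=1: {10}:1
  |U|=2: {9,10}:1
  |U|=3: {8,9,10}:1
  |U|=4: {7,8,9,10}:1
  |U|=5: {6,7,8,9,10}:1
  |U|=6: {5,6,7,8,9,10}:1
  |U|=7: {3,5,6,7,8,9,10}:1  {4,5,6,7,8,9,10}:1
  |U|=8: {1,3,5,6,7,8,9,10}:1  {2,4,5,6,7,8,9,10}:1  {3,4,5,6,7,8,9,10}:2
  |U|=9: {0,2,4,5,6,7,8,9,10}:1  {1,3,4,5,6,7,8,9,10}:3  {2,3,4,5,6,7,8,9,10}:3
  start at 0(i): 6
  start at 1(o): 4
sum over floor = 10

10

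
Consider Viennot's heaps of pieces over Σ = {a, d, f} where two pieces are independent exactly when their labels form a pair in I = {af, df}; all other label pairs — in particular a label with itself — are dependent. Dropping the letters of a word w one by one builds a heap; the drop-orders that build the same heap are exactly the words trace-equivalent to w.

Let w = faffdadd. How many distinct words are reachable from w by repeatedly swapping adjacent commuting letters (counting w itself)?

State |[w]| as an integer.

56

#0=f has no predecessor
#1=a has no predecessor
#2=f depends on [0:f]
#3=f depends on [2:f]
#4=d depends on [1:a]
#5=a depends on [4:d]
#6=d depends on [5:a]
#7=d depends on [6:d]
sources: [0:f, 1:a]
N(rest) = Σ N(rest − s) over sources s of rest; N(one piece) = 1:
  size 1 → [3]=1  [7]=1
  size 2 → [2,3]=1  [3,7]=2  [6,7]=1
  size 3 → [0,2,3]=1  [2,3,7]=3  [3,6,7]=3  [5,6,7]=1
  size 4 → [0,2,3,7]=4  [2,3,6,7]=6  [3,5,6,7]=4  [4,5,6,7]=1
  size 5 → [0,2,3,6,7]=10  [1,4,5,6,7]=1  [2,3,5,6,7]=10  [3,4,5,6,7]=5
  size 6 → [0,2,3,5,6,7]=20  [1,3,4,5,6,7]=6  [2,3,4,5,6,7]=15
  first=0(f) contributes 21
  first=1(a) contributes 35
|[w]| = 56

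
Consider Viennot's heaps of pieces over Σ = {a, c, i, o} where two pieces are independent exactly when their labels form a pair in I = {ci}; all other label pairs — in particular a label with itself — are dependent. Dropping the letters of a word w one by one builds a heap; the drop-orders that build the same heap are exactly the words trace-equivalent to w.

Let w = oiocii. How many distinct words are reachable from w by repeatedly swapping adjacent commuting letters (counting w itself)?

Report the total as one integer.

3

piece 0:o — minimal
piece 1:i rests on {0:o}
piece 2:o rests on {1:i}
piece 3:c rests on {2:o}
piece 4:i rests on {2:o}
piece 5:i rests on {4:i}
minimal pieces: {0:o}
ways to finish when only these pieces remain (= sum over removing one remaining piece with nothing left below it):
  1 left: {3}→1  {5}→1
  2 left: {3,5}→2  {4,5}→1
  3 left: {3,4,5}→3
  4 left: {2,3,4,5}→3
  placing 0:o first → 3 extensions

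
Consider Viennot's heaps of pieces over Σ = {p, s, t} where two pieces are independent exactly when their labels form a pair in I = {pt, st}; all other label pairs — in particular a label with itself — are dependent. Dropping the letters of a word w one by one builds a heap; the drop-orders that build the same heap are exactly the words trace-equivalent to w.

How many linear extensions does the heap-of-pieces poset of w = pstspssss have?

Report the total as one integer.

piece 0:p — minimal
piece 1:s rests on {0:p}
piece 2:t — minimal
piece 3:s rests on {1:s}
piece 4:p rests on {3:s}
piece 5:s rests on {4:p}
piece 6:s rests on {5:s}
piece 7:s rests on {6:s}
piece 8:s rests on {7:s}
minimal pieces: {0:p, 2:t}
ways to finish when only these pieces remain (= sum over removing one remaining piece with nothing left below it):
  1 left: {2}→1  {8}→1
  2 left: {2,8}→2  {7,8}→1
  3 left: {2,7,8}→3  {6,7,8}→1
  4 left: {2,6,7,8}→4  {5,6,7,8}→1
  5 left: {2,5,6,7,8}→5  {4,5,6,7,8}→1
  6 left: {2,4,5,6,7,8}→6  {3,4,5,6,7,8}→1
  7 left: {1,3,4,5,6,7,8}→1  {2,3,4,5,6,7,8}→7
  placing 0:p first → 8 extensions
  placing 2:t first → 1 extensions
total linear extensions = 9

9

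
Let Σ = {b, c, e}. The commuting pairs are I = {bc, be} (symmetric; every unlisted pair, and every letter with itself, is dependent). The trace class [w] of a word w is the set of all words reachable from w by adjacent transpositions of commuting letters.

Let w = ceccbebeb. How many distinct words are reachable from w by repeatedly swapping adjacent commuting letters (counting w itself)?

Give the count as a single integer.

84

piece 0:c — minimal
piece 1:e rests on {0:c}
piece 2:c rests on {1:e}
piece 3:c rests on {2:c}
piece 4:b — minimal
piece 5:e rests on {3:c}
piece 6:b rests on {4:b}
piece 7:e rests on {5:e}
piece 8:b rests on {6:b}
minimal pieces: {0:c, 4:b}
ways to finish when only these pieces remain (= sum over removing one remaining piece with nothing left below it):
  1 left: {7}→1  {8}→1
  2 left: {5,7}→1  {6,8}→1  {7,8}→2
  3 left: {3,5,7}→1  {4,6,8}→1  {5,7,8}→3  {6,7,8}→3
  4 left: {2,3,5,7}→1  {3,5,7,8}→4  {4,6,7,8}→4  {5,6,7,8}→6
  5 left: {1,2,3,5,7}→1  {2,3,5,7,8}→5  {3,5,6,7,8}→10  {4,5,6,7,8}→10
  6 left: {0,1,2,3,5,7}→1  {1,2,3,5,7,8}→6  {2,3,5,6,7,8}→15  {3,4,5,6,7,8}→20
  7 left: {0,1,2,3,5,7,8}→7  {1,2,3,5,6,7,8}→21  {2,3,4,5,6,7,8}→35
  placing 0:c first → 56 extensions
  placing 4:b first → 28 extensions
total linear extensions = 84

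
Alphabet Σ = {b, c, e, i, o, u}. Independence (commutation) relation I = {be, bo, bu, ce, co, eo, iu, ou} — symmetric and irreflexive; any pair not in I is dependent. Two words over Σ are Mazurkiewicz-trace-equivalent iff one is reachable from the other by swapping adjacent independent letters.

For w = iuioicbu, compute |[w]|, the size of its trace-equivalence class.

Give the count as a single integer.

10

drop 0:i onto floor
drop 1:u onto floor
drop 2:i onto {0:i}
drop 3:o onto {2:i}
drop 4:i onto {3:o}
drop 5:c onto {1:u, 4:i}
drop 6:b onto {5:c}
drop 7:u onto {5:c}
ground layer = {0:i, 1:u}
drop-orders for the pieces not yet dropped (sum over which currently-grounded one goes next):
  1 to go: {6} 1  {7} 1
  2 to go: {6,7} 2
  3 to go: {5,6,7} 2
  4 to go: {1,5,6,7} 2  {4,5,6,7} 2
  5 to go: {1,4,5,6,7} 4  {3,4,5,6,7} 2
  6 to go: {1,3,4,5,6,7} 6  {2,3,4,5,6,7} 2
  if 0:i drops first: 8 orders
  if 1:u drops first: 2 orders
heap linearizations: 10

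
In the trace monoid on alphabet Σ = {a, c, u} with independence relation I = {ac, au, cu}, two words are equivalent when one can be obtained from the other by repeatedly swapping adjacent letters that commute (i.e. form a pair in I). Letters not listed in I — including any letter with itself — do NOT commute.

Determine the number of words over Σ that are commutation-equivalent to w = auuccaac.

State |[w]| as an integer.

560

piece 0:a — minimal
piece 1:u — minimal
piece 2:u rests on {1:u}
piece 3:c — minimal
piece 4:c rests on {3:c}
piece 5:a rests on {0:a}
piece 6:a rests on {5:a}
piece 7:c rests on {4:c}
minimal pieces: {0:a, 1:u, 3:c}
ways to finish when only these pieces remain (= sum over removing one remaining piece with nothing left below it):
  1 left: {2}→1  {6}→1  {7}→1
  2 left: {1,2}→1  {2,6}→2  {2,7}→2  {4,7}→1  {5,6}→1  {6,7}→2
  3 left: {0,5,6}→1  {1,2,6}→3  {1,2,7}→3  {2,4,7}→3  {2,5,6}→3  {2,6,7}→6  {3,4,7}→1  {4,6,7}→3  {5,6,7}→3
  4 left: {0,2,5,6}→4  {0,5,6,7}→4  {1,2,4,7}→6  {1,2,5,6}→6  {1,2,6,7}→12  {2,3,4,7}→4  {2,4,6,7}→12  {2,5,6,7}→12  {3,4,6,7}→4  {4,5,6,7}→6
  5 left: {0,1,2,5,6}→10  {0,2,5,6,7}→20  {0,4,5,6,7}→10  {1,2,3,4,7}→10  {1,2,4,6,7}→30  {1,2,5,6,7}→30  {2,3,4,6,7}→20  {2,4,5,6,7}→30  {3,4,5,6,7}→10
  6 left: {0,1,2,5,6,7}→60  {0,2,4,5,6,7}→60  {0,3,4,5,6,7}→20  {1,2,3,4,6,7}→60  {1,2,4,5,6,7}→90  {2,3,4,5,6,7}→60
  placing 0:a first → 210 extensions
  placing 1:u first → 140 extensions
  placing 3:c first → 210 extensions
total linear extensions = 560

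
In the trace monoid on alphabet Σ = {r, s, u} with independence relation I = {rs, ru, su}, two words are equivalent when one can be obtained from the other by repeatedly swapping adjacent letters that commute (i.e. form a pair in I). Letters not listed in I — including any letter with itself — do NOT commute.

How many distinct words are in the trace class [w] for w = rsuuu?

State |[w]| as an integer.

drop 0:r onto floor
drop 1:s onto floor
drop 2:u onto floor
drop 3:u onto {2:u}
drop 4:u onto {3:u}
ground layer = {0:r, 1:s, 2:u}
drop-orders for the pieces not yet dropped (sum over which currently-grounded one goes next):
  1 to go: {0} 1  {1} 1  {4} 1
  2 to go: {0,1} 2  {0,4} 2  {1,4} 2  {3,4} 1
  3 to go: {0,1,4} 6  {0,3,4} 3  {1,3,4} 3  {2,3,4} 1
  if 0:r drops first: 4 orders
  if 1:s drops first: 4 orders
  if 2:u drops first: 12 orders
heap linearizations: 20

20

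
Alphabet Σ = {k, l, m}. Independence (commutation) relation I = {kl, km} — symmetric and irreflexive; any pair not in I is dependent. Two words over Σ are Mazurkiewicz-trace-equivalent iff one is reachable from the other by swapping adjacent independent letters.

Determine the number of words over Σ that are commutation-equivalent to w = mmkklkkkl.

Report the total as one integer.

#0=m has no predecessor
#1=m depends on [0:m]
#2=k has no predecessor
#3=k depends on [2:k]
#4=l depends on [1:m]
#5=k depends on [3:k]
#6=k depends on [5:k]
#7=k depends on [6:k]
#8=l depends on [4:l]
sources: [0:m, 2:k]
N(rest) = Σ N(rest − s) over sources s of rest; N(one piece) = 1:
  size 1 → [7]=1  [8]=1
  size 2 → [4,8]=1  [6,7]=1  [7,8]=2
  size 3 → [1,4,8]=1  [4,7,8]=3  [5,6,7]=1  [6,7,8]=3
  size 4 → [0,1,4,8]=1  [1,4,7,8]=4  [3,5,6,7]=1  [4,6,7,8]=6  [5,6,7,8]=4
  size 5 → [0,1,4,7,8]=5  [1,4,6,7,8]=10  [2,3,5,6,7]=1  [3,5,6,7,8]=5  [4,5,6,7,8]=10
  size 6 → [0,1,4,6,7,8]=15  [1,4,5,6,7,8]=20  [2,3,5,6,7,8]=6  [3,4,5,6,7,8]=15
  size 7 → [0,1,4,5,6,7,8]=35  [1,3,4,5,6,7,8]=35  [2,3,4,5,6,7,8]=21
  first=0(m) contributes 56
  first=2(k) contributes 70
|[w]| = 126

126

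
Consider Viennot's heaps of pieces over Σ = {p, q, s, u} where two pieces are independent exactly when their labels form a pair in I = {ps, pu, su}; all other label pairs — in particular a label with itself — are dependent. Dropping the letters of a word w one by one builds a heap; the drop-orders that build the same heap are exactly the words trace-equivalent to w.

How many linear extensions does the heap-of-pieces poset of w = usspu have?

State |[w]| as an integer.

30

0(u) covers ∅
1(s) covers ∅
2(s) covers 1:s
3(p) covers ∅
4(u) covers 0:u
floor of heap: 0:u, 1:s, 3:p
completions by unplaced set U, small U first (add the entries for U minus each lowest piece of U):
  |U|=1: {2}:1  {3}:1  {4}:1
  |U|=2: {0,4}:1  {1,2}:1  {2,3}:2  {2,4}:2  {3,4}:2
  |U|=3: {0,2,4}:3  {0,3,4}:3  {1,2,3}:3  {1,2,4}:3  {2,3,4}:6
  start at 0(u): 12
  start at 1(s): 12
  start at 3(p): 6
sum over floor = 30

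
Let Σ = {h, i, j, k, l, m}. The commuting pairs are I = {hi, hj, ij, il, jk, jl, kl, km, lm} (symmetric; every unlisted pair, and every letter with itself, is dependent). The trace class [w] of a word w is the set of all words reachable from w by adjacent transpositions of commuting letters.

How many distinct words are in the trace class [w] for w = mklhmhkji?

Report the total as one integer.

#0=m has no predecessor
#1=k has no predecessor
#2=l has no predecessor
#3=h depends on [0:m, 1:k, 2:l]
#4=m depends on [3:h]
#5=h depends on [4:m]
#6=k depends on [5:h]
#7=j depends on [4:m]
#8=i depends on [6:k]
sources: [0:m, 1:k, 2:l]
N(rest) = Σ N(rest − s) over sources s of rest; N(one piece) = 1:
  size 1 → [7]=1  [8]=1
  size 2 → [6,8]=1  [7,8]=2
  size 3 → [5,6,8]=1  [6,7,8]=3
  size 4 → [5,6,7,8]=4
  size 5 → [4,5,6,7,8]=4
  size 6 → [3,4,5,6,7,8]=4
  size 7 → [0,3,4,5,6,7,8]=4  [1,3,4,5,6,7,8]=4  [2,3,4,5,6,7,8]=4
  first=0(m) contributes 8
  first=1(k) contributes 8
  first=2(l) contributes 8
|[w]| = 24

24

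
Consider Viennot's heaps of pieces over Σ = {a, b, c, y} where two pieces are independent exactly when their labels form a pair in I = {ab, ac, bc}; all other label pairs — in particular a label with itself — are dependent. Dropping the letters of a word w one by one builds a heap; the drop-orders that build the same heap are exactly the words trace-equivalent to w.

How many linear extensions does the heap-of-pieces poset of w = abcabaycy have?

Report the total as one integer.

60

#0=a has no predecessor
#1=b has no predecessor
#2=c has no predecessor
#3=a depends on [0:a]
#4=b depends on [1:b]
#5=a depends on [3:a]
#6=y depends on [2:c, 4:b, 5:a]
#7=c depends on [6:y]
#8=y depends on [7:c]
sources: [0:a, 1:b, 2:c]
N(rest) = Σ N(rest − s) over sources s of rest; N(one piece) = 1:
  size 1 → [8]=1
  size 2 → [7,8]=1
  size 3 → [6,7,8]=1
  size 4 → [2,6,7,8]=1  [4,6,7,8]=1  [5,6,7,8]=1
  size 5 → [1,4,6,7,8]=1  [2,4,6,7,8]=2  [2,5,6,7,8]=2  [3,5,6,7,8]=1  [4,5,6,7,8]=2
  size 6 → [0,3,5,6,7,8]=1  [1,2,4,6,7,8]=3  [1,4,5,6,7,8]=3  [2,3,5,6,7,8]=3  [2,4,5,6,7,8]=6  [3,4,5,6,7,8]=3
  size 7 → [0,2,3,5,6,7,8]=4  [0,3,4,5,6,7,8]=4  [1,2,4,5,6,7,8]=12  [1,3,4,5,6,7,8]=6  [2,3,4,5,6,7,8]=12
  first=0(a) contributes 30
  first=1(b) contributes 20
  first=2(c) contributes 10
|[w]| = 60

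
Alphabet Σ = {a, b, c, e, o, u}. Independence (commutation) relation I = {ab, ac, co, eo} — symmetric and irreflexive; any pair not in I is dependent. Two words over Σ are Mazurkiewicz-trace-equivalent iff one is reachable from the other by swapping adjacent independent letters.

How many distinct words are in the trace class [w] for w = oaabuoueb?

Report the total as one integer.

drop 0:o onto floor
drop 1:a onto {0:o}
drop 2:a onto {1:a}
drop 3:b onto {0:o}
drop 4:u onto {2:a, 3:b}
drop 5:o onto {4:u}
drop 6:u onto {5:o}
drop 7:e onto {6:u}
drop 8:b onto {7:e}
ground layer = {0:o}
drop-orders for the pieces not yet dropped (sum over which currently-grounded one goes next):
  1 to go: {8} 1
  2 to go: {7,8} 1
  3 to go: {6,7,8} 1
  4 to go: {5,6,7,8} 1
  5 to go: {4,5,6,7,8} 1
  6 to go: {2,4,5,6,7,8} 1  {3,4,5,6,7,8} 1
  7 to go: {1,2,4,5,6,7,8} 1  {2,3,4,5,6,7,8} 2
  if 0:o drops first: 3 orders

3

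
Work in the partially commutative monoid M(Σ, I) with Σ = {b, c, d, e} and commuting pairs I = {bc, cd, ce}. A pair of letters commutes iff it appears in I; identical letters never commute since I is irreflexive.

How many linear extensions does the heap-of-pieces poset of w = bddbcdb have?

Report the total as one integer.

#0=b has no predecessor
#1=d depends on [0:b]
#2=d depends on [1:d]
#3=b depends on [2:d]
#4=c has no predecessor
#5=d depends on [3:b]
#6=b depends on [5:d]
sources: [0:b, 4:c]
N(rest) = Σ N(rest − s) over sources s of rest; N(one piece) = 1:
  size 1 → [4]=1  [6]=1
  size 2 → [4,6]=2  [5,6]=1
  size 3 → [3,5,6]=1  [4,5,6]=3
  size 4 → [2,3,5,6]=1  [3,4,5,6]=4
  size 5 → [1,2,3,5,6]=1  [2,3,4,5,6]=5
  first=0(b) contributes 6
  first=4(c) contributes 1
|[w]| = 7

7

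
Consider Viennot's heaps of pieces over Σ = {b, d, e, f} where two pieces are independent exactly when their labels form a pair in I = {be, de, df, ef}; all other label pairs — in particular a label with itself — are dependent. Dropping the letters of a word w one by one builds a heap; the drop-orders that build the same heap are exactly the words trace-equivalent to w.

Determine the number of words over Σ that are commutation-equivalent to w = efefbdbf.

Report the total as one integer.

28

#0=e has no predecessor
#1=f has no predecessor
#2=e depends on [0:e]
#3=f depends on [1:f]
#4=b depends on [3:f]
#5=d depends on [4:b]
#6=b depends on [5:d]
#7=f depends on [6:b]
sources: [0:e, 1:f]
N(rest) = Σ N(rest − s) over sources s of rest; N(one piece) = 1:
  size 1 → [2]=1  [7]=1
  size 2 → [0,2]=1  [2,7]=2  [6,7]=1
  size 3 → [0,2,7]=3  [2,6,7]=3  [5,6,7]=1
  size 4 → [0,2,6,7]=6  [2,5,6,7]=4  [4,5,6,7]=1
  size 5 → [0,2,5,6,7]=10  [2,4,5,6,7]=5  [3,4,5,6,7]=1
  size 6 → [0,2,4,5,6,7]=15  [1,3,4,5,6,7]=1  [2,3,4,5,6,7]=6
  first=0(e) contributes 7
  first=1(f) contributes 21
|[w]| = 28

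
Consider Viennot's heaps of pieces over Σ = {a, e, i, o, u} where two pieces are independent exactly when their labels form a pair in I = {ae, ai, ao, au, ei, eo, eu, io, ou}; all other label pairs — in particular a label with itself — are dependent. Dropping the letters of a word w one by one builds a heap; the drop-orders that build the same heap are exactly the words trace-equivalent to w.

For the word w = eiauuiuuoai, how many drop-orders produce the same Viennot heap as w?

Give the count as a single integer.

3960

0(e) covers ∅
1(i) covers ∅
2(a) covers ∅
3(u) covers 1:i
4(u) covers 3:u
5(i) covers 4:u
6(u) covers 5:i
7(u) covers 6:u
8(o) covers ∅
9(a) covers 2:a
10(i) covers 7:u
floor of heap: 0:e, 1:i, 2:a, 8:o
completions by unplaced set U, small U first (add the entries for U minus each lowest piece of U):
  |U|=1: {0}:1  {8}:1  {9}:1  {10}:1
  |U|=2: {0,8}:2  {0,9}:2  {0,10}:2  {2,9}:1  {7,10}:1  {8,9}:2  {8,10}:2  {9,10}:2
  |U|=3: {0,2,9}:3  {0,7,10}:3  {0,8,9}:6  {0,8,10}:6  {0,9,10}:6  {2,8,9}:3  {2,9,10}:3  {6,7,10}:1  {7,8,10}:3  {7,9,10}:3  {8,9,10}:6
  |U|=4: {0,2,8,9}:12  {0,2,9,10}:12  {0,6,7,10}:4  {0,7,8,10}:12  {0,7,9,10}:12  {0,8,9,10}:24  {2,7,9,10}:6  {2,8,9,10}:12  {5,6,7,10}:1  {6,7,8,10}:4  {6,7,9,10}:4  {7,8,9,10}:12
  |U|=5: {0,2,7,9,10}:30  {0,2,8,9,10}:60  {0,5,6,7,10}:5  {0,6,7,8,10}:20  {0,6,7,9,10}:20  {0,7,8,9,10}:60  {2,6,7,9,10}:10  {2,7,8,9,10}:30  {4,5,6,7,10}:1  {5,6,7,8,10}:5  {5,6,7,9,10}:5  {6,7,8,9,10}:20
  |U|=6: {0,2,6,7,9,10}:60  {0,2,7,8,9,10}:180  {0,4,5,6,7,10}:6  {0,5,6,7,8,10}:30  {0,5,6,7,9,10}:30  {0,6,7,8,9,10}:120  {2,5,6,7,9,10}:15  {2,6,7,8,9,10}:60  {3,4,5,6,7,10}:1  {4,5,6,7,8,10}:6  {4,5,6,7,9,10}:6  {5,6,7,8,9,10}:30
  |U|=7: {0,2,5,6,7,9,10}:105  {0,2,6,7,8,9,10}:420  {0,3,4,5,6,7,10}:7  {0,4,5,6,7,8,10}:42  {0,4,5,6,7,9,10}:42  {0,5,6,7,8,9,10}:210  {1,3,4,5,6,7,10}:1  {2,4,5,6,7,9,10}:21  {2,5,6,7,8,9,10}:105  {3,4,5,6,7,8,10}:7  {3,4,5,6,7,9,10}:7  {4,5,6,7,8,9,10}:42
  |U|=8: {0,1,3,4,5,6,7,10}:8  {0,2,4,5,6,7,9,10}:168  {0,2,5,6,7,8,9,10}:840  {0,3,4,5,6,7,8,10}:56  {0,3,4,5,6,7,9,10}:56  {0,4,5,6,7,8,9,10}:336  {1,3,4,5,6,7,8,10}:8  {1,3,4,5,6,7,9,10}:8  {2,3,4,5,6,7,9,10}:28  {2,4,5,6,7,8,9,10}:168  {3,4,5,6,7,8,9,10}:56
  |U|=9: {0,1,3,4,5,6,7,8,10}:72  {0,1,3,4,5,6,7,9,10}:72  {0,2,3,4,5,6,7,9,10}:252  {0,2,4,5,6,7,8,9,10}:1512  {0,3,4,5,6,7,8,9,10}:504  {1,2,3,4,5,6,7,9,10}:36  {1,3,4,5,6,7,8,9,10}:72  {2,3,4,5,6,7,8,9,10}:252
  start at 0(e): 360
  start at 1(i): 2520
  start at 2(a): 720
  start at 8(o): 360
sum over floor = 3960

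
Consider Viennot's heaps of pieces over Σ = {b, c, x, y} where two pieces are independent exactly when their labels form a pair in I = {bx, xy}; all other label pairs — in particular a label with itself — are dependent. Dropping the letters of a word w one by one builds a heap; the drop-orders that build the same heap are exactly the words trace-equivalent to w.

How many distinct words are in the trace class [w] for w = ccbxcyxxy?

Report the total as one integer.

12

drop 0:c onto floor
drop 1:c onto {0:c}
drop 2:b onto {1:c}
drop 3:x onto {1:c}
drop 4:c onto {2:b, 3:x}
drop 5:y onto {4:c}
drop 6:x onto {4:c}
drop 7:x onto {6:x}
drop 8:y onto {5:y}
ground layer = {0:c}
drop-orders for the pieces not yet dropped (sum over which currently-grounded one goes next):
  1 to go: {7} 1  {8} 1
  2 to go: {5,8} 1  {6,7} 1  {7,8} 2
  3 to go: {5,7,8} 3  {6,7,8} 3
  4 to go: {5,6,7,8} 6
  5 to go: {4,5,6,7,8} 6
  6 to go: {2,4,5,6,7,8} 6  {3,4,5,6,7,8} 6
  7 to go: {2,3,4,5,6,7,8} 12
  if 0:c drops first: 12 orders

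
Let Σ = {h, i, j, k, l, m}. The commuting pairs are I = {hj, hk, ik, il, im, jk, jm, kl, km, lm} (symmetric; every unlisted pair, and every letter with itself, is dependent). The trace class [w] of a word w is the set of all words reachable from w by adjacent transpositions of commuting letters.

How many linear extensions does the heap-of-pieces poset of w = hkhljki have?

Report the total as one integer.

piece 0:h — minimal
piece 1:k — minimal
piece 2:h rests on {0:h}
piece 3:l rests on {2:h}
piece 4:j rests on {3:l}
piece 5:k rests on {1:k}
piece 6:i rests on {4:j}
minimal pieces: {0:h, 1:k}
ways to finish when only these pieces remain (= sum over removing one remaining piece with nothing left below it):
  1 left: {5}→1  {6}→1
  2 left: {1,5}→1  {4,6}→1  {5,6}→2
  3 left: {1,5,6}→3  {3,4,6}→1  {4,5,6}→3
  4 left: {1,4,5,6}→6  {2,3,4,6}→1  {3,4,5,6}→4
  5 left: {0,2,3,4,6}→1  {1,3,4,5,6}→10  {2,3,4,5,6}→5
  placing 0:h first → 15 extensions
  placing 1:k first → 6 extensions
total linear extensions = 21

21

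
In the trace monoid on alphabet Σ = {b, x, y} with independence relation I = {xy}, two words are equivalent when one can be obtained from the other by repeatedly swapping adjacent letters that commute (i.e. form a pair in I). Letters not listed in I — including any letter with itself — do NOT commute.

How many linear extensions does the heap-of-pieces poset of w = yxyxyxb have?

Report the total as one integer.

20

#0=y has no predecessor
#1=x has no predecessor
#2=y depends on [0:y]
#3=x depends on [1:x]
#4=y depends on [2:y]
#5=x depends on [3:x]
#6=b depends on [4:y, 5:x]
sources: [0:y, 1:x]
N(rest) = Σ N(rest − s) over sources s of rest; N(one piece) = 1:
  size 1 → [6]=1
  size 2 → [4,6]=1  [5,6]=1
  size 3 → [2,4,6]=1  [3,5,6]=1  [4,5,6]=2
  size 4 → [0,2,4,6]=1  [1,3,5,6]=1  [2,4,5,6]=3  [3,4,5,6]=3
  size 5 → [0,2,4,5,6]=4  [1,3,4,5,6]=4  [2,3,4,5,6]=6
  first=0(y) contributes 10
  first=1(x) contributes 10
|[w]| = 20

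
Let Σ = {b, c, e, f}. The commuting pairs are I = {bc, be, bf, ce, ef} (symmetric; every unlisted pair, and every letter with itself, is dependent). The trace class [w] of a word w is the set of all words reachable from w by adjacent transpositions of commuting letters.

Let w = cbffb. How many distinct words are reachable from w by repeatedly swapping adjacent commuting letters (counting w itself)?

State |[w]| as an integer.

10

#0=c has no predecessor
#1=b has no predecessor
#2=f depends on [0:c]
#3=f depends on [2:f]
#4=b depends on [1:b]
sources: [0:c, 1:b]
N(rest) = Σ N(rest − s) over sources s of rest; N(one piece) = 1:
  size 1 → [3]=1  [4]=1
  size 2 → [1,4]=1  [2,3]=1  [3,4]=2
  size 3 → [0,2,3]=1  [1,3,4]=3  [2,3,4]=3
  first=0(c) contributes 6
  first=1(b) contributes 4
|[w]| = 10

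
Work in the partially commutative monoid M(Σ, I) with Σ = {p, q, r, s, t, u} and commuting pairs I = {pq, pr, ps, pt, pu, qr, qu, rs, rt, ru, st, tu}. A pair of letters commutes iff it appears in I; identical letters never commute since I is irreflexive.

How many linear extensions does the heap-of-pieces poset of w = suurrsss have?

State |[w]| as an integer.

#0=s has no predecessor
#1=u depends on [0:s]
#2=u depends on [1:u]
#3=r has no predecessor
#4=r depends on [3:r]
#5=s depends on [2:u]
#6=s depends on [5:s]
#7=s depends on [6:s]
sources: [0:s, 3:r]
N(rest) = Σ N(rest − s) over sources s of rest; N(one piece) = 1:
  size 1 → [4]=1  [7]=1
  size 2 → [3,4]=1  [4,7]=2  [6,7]=1
  size 3 → [3,4,7]=3  [4,6,7]=3  [5,6,7]=1
  size 4 → [2,5,6,7]=1  [3,4,6,7]=6  [4,5,6,7]=4
  size 5 → [1,2,5,6,7]=1  [2,4,5,6,7]=5  [3,4,5,6,7]=10
  size 6 → [0,1,2,5,6,7]=1  [1,2,4,5,6,7]=6  [2,3,4,5,6,7]=15
  first=0(s) contributes 21
  first=3(r) contributes 7
|[w]| = 28

28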